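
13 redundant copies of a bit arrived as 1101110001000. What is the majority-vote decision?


Ones: 6 out of 13
Threshold: 7

0 (6/13 voted 1)


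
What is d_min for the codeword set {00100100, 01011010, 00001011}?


Comparing all pairs, minimum distance: 3
Can detect 2 errors, correct 1 errors

3


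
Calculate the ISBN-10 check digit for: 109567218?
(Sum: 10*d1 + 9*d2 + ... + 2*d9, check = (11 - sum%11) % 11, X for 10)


Weighted sum: 215
215 mod 11 = 6

Check digit: 5


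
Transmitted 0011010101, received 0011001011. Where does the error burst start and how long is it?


XOR: 0000011110

Burst at position 5, length 4


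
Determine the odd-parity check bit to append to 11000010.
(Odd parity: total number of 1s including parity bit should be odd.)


Number of 1s in data: 3
Parity bit: 0

0


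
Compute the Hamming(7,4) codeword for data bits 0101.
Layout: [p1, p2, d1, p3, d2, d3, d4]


Parity bits: p1=0, p2=1, p3=0

0100101


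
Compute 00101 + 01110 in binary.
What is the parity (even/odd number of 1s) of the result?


00101 = 5
01110 = 14
Sum = 19 = 10011
1s count = 3

odd parity (3 ones in 10011)


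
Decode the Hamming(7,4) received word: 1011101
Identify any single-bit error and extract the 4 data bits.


Syndrome = 4: error at position 4

Data: 1101 (corrected bit 4)


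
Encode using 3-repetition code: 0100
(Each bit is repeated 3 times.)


Each bit -> 3 copies

000111000000


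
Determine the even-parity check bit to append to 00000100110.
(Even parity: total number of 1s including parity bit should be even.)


Number of 1s in data: 3
Parity bit: 1

1


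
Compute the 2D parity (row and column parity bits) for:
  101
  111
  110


Row parities: 010
Column parities: 100

Row P: 010, Col P: 100, Corner: 1


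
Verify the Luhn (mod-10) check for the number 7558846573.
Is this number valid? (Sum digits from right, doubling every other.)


Luhn sum = 46
46 mod 10 = 6

Invalid (Luhn sum mod 10 = 6)


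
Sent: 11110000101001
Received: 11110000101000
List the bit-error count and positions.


XOR: 00000000000001

1 error(s) at position(s): 13


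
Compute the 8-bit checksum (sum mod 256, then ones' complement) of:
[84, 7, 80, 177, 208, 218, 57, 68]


Sum = 899 mod 256 = 131
Complement = 124

124


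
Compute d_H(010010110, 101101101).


XOR: 111111011
Count of 1s: 8

8


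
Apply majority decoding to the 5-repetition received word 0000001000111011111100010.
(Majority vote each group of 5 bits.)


Groups: 00000, 01000, 11101, 11111, 00010
Majority votes: 00110

00110


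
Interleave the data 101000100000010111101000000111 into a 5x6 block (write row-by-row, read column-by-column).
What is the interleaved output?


Matrix:
  101000
  100000
  010111
  101000
  000111
Read columns: 110100010010010001010010100101

110100010010010001010010100101


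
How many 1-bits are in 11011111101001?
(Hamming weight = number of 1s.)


Counting 1s in 11011111101001

10


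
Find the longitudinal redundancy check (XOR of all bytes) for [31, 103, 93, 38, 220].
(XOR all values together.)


XOR chain: 31 ^ 103 ^ 93 ^ 38 ^ 220 = 223

223


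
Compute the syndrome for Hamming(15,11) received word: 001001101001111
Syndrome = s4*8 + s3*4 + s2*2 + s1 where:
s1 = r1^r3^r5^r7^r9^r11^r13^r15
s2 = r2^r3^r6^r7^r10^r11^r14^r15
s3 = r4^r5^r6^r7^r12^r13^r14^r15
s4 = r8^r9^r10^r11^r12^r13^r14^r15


s1=1, s2=1, s3=0, s4=1

Syndrome = 11 (error at position 11)


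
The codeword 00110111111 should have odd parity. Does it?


Number of 1s: 8

No, parity error (8 ones)


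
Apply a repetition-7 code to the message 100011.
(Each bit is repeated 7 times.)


Each bit -> 7 copies

111111100000000000000000000011111111111111


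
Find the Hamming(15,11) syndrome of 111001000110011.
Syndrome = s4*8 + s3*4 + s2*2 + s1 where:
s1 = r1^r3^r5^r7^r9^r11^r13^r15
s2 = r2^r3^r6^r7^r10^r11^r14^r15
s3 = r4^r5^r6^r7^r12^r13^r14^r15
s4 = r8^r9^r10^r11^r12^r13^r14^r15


s1=0, s2=1, s3=1, s4=0

Syndrome = 6 (error at position 6)


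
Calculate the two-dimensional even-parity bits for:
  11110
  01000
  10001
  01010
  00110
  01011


Row parities: 010001
Column parities: 00000

Row P: 010001, Col P: 00000, Corner: 0


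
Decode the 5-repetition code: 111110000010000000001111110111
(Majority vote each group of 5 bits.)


Groups: 11111, 00000, 10000, 00000, 11111, 10111
Majority votes: 100011

100011


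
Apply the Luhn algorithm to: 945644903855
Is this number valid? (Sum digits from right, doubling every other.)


Luhn sum = 61
61 mod 10 = 1

Invalid (Luhn sum mod 10 = 1)


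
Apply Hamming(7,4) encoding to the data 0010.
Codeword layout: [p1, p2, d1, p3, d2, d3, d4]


Parity bits: p1=0, p2=1, p3=1

0101010


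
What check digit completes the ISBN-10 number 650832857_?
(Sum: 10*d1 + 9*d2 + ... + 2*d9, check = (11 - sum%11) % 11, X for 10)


Weighted sum: 250
250 mod 11 = 8

Check digit: 3


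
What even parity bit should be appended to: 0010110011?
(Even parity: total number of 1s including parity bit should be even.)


Number of 1s in data: 5
Parity bit: 1

1


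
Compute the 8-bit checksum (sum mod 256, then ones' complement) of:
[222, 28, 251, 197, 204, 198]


Sum = 1100 mod 256 = 76
Complement = 179

179


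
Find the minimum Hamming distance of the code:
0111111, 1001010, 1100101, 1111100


Comparing all pairs, minimum distance: 3
Can detect 2 errors, correct 1 errors

3


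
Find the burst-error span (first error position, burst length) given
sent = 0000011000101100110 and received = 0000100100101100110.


XOR: 0000111100000000000

Burst at position 4, length 4


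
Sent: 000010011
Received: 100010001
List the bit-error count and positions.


XOR: 100000010

2 error(s) at position(s): 0, 7


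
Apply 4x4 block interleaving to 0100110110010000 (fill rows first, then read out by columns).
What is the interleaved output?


Matrix:
  0100
  1101
  1001
  0000
Read columns: 0110110000000110

0110110000000110


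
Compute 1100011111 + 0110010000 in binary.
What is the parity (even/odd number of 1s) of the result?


1100011111 = 799
0110010000 = 400
Sum = 1199 = 10010101111
1s count = 7

odd parity (7 ones in 10010101111)


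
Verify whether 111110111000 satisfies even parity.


Number of 1s: 8

Yes, parity is correct (8 ones)


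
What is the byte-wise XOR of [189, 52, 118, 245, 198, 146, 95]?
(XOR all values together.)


XOR chain: 189 ^ 52 ^ 118 ^ 245 ^ 198 ^ 146 ^ 95 = 1

1


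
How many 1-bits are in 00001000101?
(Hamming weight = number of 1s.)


Counting 1s in 00001000101

3


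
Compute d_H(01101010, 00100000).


XOR: 01001010
Count of 1s: 3

3


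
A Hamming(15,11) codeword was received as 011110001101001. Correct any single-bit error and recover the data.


Syndrome = 0: no error detected

Data: 11001101001 (no errors)


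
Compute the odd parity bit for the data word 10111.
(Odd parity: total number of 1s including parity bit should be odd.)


Number of 1s in data: 4
Parity bit: 1

1


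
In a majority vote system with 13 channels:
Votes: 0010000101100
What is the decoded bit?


Ones: 4 out of 13
Threshold: 7

0 (4/13 voted 1)


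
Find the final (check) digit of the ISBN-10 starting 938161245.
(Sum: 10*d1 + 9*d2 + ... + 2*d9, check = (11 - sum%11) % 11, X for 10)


Weighted sum: 259
259 mod 11 = 6

Check digit: 5


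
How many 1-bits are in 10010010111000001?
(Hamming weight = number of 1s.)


Counting 1s in 10010010111000001

7


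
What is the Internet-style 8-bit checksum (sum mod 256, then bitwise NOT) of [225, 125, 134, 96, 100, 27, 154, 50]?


Sum = 911 mod 256 = 143
Complement = 112

112


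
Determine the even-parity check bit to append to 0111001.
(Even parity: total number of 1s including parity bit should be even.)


Number of 1s in data: 4
Parity bit: 0

0


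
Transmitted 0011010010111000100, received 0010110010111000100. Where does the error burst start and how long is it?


XOR: 0001100000000000000

Burst at position 3, length 2


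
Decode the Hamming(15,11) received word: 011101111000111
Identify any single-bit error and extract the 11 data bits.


Syndrome = 9: error at position 9

Data: 10110000111 (corrected bit 9)


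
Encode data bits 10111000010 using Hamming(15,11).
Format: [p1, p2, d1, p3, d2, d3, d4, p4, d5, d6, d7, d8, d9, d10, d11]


Parity bits: p1=1, p2=0, p3=1, p4=0

101101101000010


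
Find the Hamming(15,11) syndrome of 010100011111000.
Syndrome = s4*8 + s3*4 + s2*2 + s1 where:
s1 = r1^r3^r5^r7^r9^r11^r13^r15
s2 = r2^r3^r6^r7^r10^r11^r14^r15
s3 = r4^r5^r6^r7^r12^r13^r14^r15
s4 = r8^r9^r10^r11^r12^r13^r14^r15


s1=0, s2=1, s3=0, s4=1

Syndrome = 10 (error at position 10)


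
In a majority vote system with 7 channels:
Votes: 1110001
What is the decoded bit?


Ones: 4 out of 7
Threshold: 4

1 (4/7 voted 1)


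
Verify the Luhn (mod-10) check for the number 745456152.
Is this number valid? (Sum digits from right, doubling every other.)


Luhn sum = 40
40 mod 10 = 0

Valid (Luhn sum mod 10 = 0)


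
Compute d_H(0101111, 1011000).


XOR: 1110111
Count of 1s: 6

6


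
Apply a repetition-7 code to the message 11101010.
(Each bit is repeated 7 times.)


Each bit -> 7 copies

11111111111111111111100000001111111000000011111110000000


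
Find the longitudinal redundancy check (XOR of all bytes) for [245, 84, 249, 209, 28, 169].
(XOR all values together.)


XOR chain: 245 ^ 84 ^ 249 ^ 209 ^ 28 ^ 169 = 60

60


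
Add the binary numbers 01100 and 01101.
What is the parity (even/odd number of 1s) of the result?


01100 = 12
01101 = 13
Sum = 25 = 11001
1s count = 3

odd parity (3 ones in 11001)


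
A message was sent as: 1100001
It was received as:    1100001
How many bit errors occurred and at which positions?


XOR: 0000000

0 errors (received matches sent)


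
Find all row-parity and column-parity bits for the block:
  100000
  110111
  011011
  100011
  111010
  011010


Row parities: 110101
Column parities: 001111

Row P: 110101, Col P: 001111, Corner: 0


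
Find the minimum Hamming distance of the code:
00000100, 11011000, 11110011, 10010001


Comparing all pairs, minimum distance: 3
Can detect 2 errors, correct 1 errors

3


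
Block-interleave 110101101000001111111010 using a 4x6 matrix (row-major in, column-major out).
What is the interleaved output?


Matrix:
  110101
  101000
  001111
  111010
Read columns: 110110010111101000111010

110110010111101000111010


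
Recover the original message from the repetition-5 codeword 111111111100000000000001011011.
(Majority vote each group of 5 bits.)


Groups: 11111, 11111, 00000, 00000, 00010, 11011
Majority votes: 110001

110001


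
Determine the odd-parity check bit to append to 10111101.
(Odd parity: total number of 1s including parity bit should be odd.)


Number of 1s in data: 6
Parity bit: 1

1


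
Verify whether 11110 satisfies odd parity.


Number of 1s: 4

No, parity error (4 ones)


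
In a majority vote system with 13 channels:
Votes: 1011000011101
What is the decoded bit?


Ones: 7 out of 13
Threshold: 7

1 (7/13 voted 1)


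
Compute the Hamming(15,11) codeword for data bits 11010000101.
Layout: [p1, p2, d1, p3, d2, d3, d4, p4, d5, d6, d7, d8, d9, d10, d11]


Parity bits: p1=1, p2=1, p3=0, p4=0

111010100000101


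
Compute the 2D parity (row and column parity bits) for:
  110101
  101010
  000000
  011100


Row parities: 0101
Column parities: 000011

Row P: 0101, Col P: 000011, Corner: 0


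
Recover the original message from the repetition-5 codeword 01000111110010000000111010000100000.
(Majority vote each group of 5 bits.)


Groups: 01000, 11111, 00100, 00000, 11101, 00001, 00000
Majority votes: 0100100

0100100


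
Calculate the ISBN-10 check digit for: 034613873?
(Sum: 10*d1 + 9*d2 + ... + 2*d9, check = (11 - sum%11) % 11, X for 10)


Weighted sum: 181
181 mod 11 = 5

Check digit: 6


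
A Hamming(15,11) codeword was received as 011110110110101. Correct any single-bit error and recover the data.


Syndrome = 12: error at position 12

Data: 11010111101 (corrected bit 12)


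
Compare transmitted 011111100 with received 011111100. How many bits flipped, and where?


XOR: 000000000

0 errors (received matches sent)


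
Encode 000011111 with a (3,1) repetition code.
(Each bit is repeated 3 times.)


Each bit -> 3 copies

000000000000111111111111111


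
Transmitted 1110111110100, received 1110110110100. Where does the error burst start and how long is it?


XOR: 0000001000000

Burst at position 6, length 1


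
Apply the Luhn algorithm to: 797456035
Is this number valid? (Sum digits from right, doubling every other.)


Luhn sum = 50
50 mod 10 = 0

Valid (Luhn sum mod 10 = 0)


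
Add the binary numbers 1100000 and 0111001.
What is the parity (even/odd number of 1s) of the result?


1100000 = 96
0111001 = 57
Sum = 153 = 10011001
1s count = 4

even parity (4 ones in 10011001)


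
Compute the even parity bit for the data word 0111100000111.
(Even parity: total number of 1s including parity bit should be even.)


Number of 1s in data: 7
Parity bit: 1

1


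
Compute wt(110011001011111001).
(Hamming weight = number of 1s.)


Counting 1s in 110011001011111001

11


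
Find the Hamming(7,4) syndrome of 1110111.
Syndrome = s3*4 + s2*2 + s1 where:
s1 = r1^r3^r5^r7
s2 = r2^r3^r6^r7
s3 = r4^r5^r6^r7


s1=0, s2=0, s3=1

Syndrome = 4 (error at position 4)


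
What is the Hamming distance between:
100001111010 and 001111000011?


XOR: 101110111001
Count of 1s: 8

8


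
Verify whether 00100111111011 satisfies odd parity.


Number of 1s: 9

Yes, parity is correct (9 ones)


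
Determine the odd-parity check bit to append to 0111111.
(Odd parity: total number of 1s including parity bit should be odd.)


Number of 1s in data: 6
Parity bit: 1

1


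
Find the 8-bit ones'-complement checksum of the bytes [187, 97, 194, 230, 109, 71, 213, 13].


Sum = 1114 mod 256 = 90
Complement = 165

165


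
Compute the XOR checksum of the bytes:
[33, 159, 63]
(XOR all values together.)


XOR chain: 33 ^ 159 ^ 63 = 129

129


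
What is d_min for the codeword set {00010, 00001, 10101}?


Comparing all pairs, minimum distance: 2
Can detect 1 errors, correct 0 errors

2


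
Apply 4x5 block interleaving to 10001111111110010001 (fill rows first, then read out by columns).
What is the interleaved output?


Matrix:
  10001
  11111
  11100
  10001
Read columns: 11110110011001001101

11110110011001001101


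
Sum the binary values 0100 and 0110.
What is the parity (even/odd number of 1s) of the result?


0100 = 4
0110 = 6
Sum = 10 = 1010
1s count = 2

even parity (2 ones in 1010)


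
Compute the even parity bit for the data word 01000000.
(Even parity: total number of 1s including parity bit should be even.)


Number of 1s in data: 1
Parity bit: 1

1


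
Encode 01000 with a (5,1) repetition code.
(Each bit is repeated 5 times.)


Each bit -> 5 copies

0000011111000000000000000


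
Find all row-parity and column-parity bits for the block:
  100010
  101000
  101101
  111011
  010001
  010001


Row parities: 000100
Column parities: 011100

Row P: 000100, Col P: 011100, Corner: 1


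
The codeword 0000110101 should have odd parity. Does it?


Number of 1s: 4

No, parity error (4 ones)


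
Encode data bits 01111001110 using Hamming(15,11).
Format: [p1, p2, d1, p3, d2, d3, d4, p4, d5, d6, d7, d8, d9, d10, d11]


Parity bits: p1=0, p2=1, p3=0, p4=0

010011101001110


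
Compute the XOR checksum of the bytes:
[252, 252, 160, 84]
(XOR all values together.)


XOR chain: 252 ^ 252 ^ 160 ^ 84 = 244

244


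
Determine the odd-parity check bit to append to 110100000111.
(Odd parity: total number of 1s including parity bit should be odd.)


Number of 1s in data: 6
Parity bit: 1

1


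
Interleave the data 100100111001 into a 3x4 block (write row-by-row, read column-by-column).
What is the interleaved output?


Matrix:
  1001
  0011
  1001
Read columns: 101000010111

101000010111


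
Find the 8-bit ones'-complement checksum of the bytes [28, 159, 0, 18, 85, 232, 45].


Sum = 567 mod 256 = 55
Complement = 200

200


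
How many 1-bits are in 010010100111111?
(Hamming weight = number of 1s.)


Counting 1s in 010010100111111

9


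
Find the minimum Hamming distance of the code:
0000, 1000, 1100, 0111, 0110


Comparing all pairs, minimum distance: 1
Can detect 0 errors, correct 0 errors

1


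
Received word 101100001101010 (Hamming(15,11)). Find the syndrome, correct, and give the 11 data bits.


Syndrome = 7: error at position 7

Data: 10011101010 (corrected bit 7)


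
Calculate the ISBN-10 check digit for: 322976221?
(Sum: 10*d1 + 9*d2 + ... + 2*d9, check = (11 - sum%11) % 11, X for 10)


Weighted sum: 215
215 mod 11 = 6

Check digit: 5


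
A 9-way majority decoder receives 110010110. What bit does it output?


Ones: 5 out of 9
Threshold: 5

1 (5/9 voted 1)


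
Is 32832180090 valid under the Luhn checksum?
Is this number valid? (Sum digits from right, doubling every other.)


Luhn sum = 42
42 mod 10 = 2

Invalid (Luhn sum mod 10 = 2)


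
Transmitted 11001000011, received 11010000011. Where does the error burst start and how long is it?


XOR: 00011000000

Burst at position 3, length 2


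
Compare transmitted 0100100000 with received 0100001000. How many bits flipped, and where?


XOR: 0000101000

2 error(s) at position(s): 4, 6


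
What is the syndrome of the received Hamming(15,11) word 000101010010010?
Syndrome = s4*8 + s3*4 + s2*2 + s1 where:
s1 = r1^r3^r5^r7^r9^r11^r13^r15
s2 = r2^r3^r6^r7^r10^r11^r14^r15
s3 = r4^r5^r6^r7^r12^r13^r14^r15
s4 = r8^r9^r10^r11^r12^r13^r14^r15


s1=1, s2=1, s3=1, s4=1

Syndrome = 15 (error at position 15)


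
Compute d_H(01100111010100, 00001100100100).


XOR: 01101011110000
Count of 1s: 7

7


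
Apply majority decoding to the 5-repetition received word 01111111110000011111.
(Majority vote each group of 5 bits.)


Groups: 01111, 11111, 00000, 11111
Majority votes: 1101

1101


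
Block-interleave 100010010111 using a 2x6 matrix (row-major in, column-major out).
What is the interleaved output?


Matrix:
  100010
  010111
Read columns: 100100011101

100100011101


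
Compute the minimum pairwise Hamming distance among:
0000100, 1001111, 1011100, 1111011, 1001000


Comparing all pairs, minimum distance: 2
Can detect 1 errors, correct 0 errors

2


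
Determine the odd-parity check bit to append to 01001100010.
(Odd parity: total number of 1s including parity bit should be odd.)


Number of 1s in data: 4
Parity bit: 1

1


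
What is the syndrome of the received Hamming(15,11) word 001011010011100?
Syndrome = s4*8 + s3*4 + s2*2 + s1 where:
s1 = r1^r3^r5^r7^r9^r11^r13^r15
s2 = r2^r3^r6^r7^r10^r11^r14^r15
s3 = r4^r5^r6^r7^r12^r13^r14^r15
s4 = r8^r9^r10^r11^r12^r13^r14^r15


s1=0, s2=1, s3=0, s4=0

Syndrome = 2 (error at position 2)


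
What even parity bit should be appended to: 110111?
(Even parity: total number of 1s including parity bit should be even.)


Number of 1s in data: 5
Parity bit: 1

1


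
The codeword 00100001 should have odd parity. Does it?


Number of 1s: 2

No, parity error (2 ones)


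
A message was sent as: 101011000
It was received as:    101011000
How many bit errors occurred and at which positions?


XOR: 000000000

0 errors (received matches sent)


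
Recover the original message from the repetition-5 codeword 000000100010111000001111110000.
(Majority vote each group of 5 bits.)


Groups: 00000, 01000, 10111, 00000, 11111, 10000
Majority votes: 001010

001010


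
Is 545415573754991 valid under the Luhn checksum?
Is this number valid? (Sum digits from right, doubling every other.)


Luhn sum = 78
78 mod 10 = 8

Invalid (Luhn sum mod 10 = 8)


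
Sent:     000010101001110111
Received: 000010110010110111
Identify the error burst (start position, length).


XOR: 000000011011000000

Burst at position 7, length 5


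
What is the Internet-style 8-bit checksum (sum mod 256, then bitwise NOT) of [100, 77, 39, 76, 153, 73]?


Sum = 518 mod 256 = 6
Complement = 249

249


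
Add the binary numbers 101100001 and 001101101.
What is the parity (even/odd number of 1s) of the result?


101100001 = 353
001101101 = 109
Sum = 462 = 111001110
1s count = 6

even parity (6 ones in 111001110)


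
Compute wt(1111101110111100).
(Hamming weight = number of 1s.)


Counting 1s in 1111101110111100

12


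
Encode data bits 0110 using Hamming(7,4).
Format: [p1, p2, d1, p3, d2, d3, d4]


Parity bits: p1=1, p2=1, p3=0

1100110


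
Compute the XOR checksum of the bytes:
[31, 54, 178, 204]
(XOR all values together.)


XOR chain: 31 ^ 54 ^ 178 ^ 204 = 87

87


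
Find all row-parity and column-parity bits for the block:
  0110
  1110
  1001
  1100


Row parities: 0100
Column parities: 1101

Row P: 0100, Col P: 1101, Corner: 1


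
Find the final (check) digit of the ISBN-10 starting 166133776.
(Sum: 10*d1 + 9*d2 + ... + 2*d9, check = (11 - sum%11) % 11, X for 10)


Weighted sum: 213
213 mod 11 = 4

Check digit: 7


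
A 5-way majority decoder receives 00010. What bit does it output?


Ones: 1 out of 5
Threshold: 3

0 (1/5 voted 1)


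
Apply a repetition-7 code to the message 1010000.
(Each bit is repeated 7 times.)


Each bit -> 7 copies

1111111000000011111110000000000000000000000000000


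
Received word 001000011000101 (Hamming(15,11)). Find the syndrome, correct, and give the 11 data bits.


Syndrome = 0: no error detected

Data: 10001000101 (no errors)


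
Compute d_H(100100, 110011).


XOR: 010111
Count of 1s: 4

4


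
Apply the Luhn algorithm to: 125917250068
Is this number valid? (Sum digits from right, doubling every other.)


Luhn sum = 43
43 mod 10 = 3

Invalid (Luhn sum mod 10 = 3)


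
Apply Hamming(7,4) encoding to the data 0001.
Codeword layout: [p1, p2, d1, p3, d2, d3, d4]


Parity bits: p1=1, p2=1, p3=1

1101001


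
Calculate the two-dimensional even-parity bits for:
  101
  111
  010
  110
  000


Row parities: 01100
Column parities: 110

Row P: 01100, Col P: 110, Corner: 0


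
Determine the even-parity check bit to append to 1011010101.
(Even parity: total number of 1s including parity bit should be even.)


Number of 1s in data: 6
Parity bit: 0

0


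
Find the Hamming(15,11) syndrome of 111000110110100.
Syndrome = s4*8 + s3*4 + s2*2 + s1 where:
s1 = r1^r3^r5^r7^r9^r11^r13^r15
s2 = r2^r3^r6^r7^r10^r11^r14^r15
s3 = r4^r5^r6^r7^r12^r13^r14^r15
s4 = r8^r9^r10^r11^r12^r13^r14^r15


s1=1, s2=1, s3=0, s4=0

Syndrome = 3 (error at position 3)


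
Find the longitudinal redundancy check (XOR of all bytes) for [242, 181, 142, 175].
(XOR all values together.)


XOR chain: 242 ^ 181 ^ 142 ^ 175 = 102

102


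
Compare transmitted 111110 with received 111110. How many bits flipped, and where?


XOR: 000000

0 errors (received matches sent)


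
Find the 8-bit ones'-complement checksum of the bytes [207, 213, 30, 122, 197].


Sum = 769 mod 256 = 1
Complement = 254

254


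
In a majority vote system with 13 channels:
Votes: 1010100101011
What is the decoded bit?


Ones: 7 out of 13
Threshold: 7

1 (7/13 voted 1)


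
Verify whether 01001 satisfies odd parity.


Number of 1s: 2

No, parity error (2 ones)


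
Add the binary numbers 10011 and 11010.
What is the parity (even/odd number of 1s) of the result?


10011 = 19
11010 = 26
Sum = 45 = 101101
1s count = 4

even parity (4 ones in 101101)


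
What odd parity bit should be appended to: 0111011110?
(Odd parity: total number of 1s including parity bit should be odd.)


Number of 1s in data: 7
Parity bit: 0

0


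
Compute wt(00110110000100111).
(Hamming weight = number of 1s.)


Counting 1s in 00110110000100111

8


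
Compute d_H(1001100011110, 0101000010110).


XOR: 1100100001000
Count of 1s: 4

4


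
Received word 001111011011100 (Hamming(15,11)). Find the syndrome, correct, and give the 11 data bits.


Syndrome = 15: error at position 15

Data: 11101011101 (corrected bit 15)


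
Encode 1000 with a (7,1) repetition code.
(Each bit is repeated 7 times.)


Each bit -> 7 copies

1111111000000000000000000000


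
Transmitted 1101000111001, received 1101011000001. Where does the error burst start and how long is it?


XOR: 0000011111000

Burst at position 5, length 5


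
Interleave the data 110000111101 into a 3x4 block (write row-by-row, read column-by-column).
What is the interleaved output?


Matrix:
  1100
  0011
  1101
Read columns: 101101010011

101101010011


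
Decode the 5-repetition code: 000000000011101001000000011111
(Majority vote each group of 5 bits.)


Groups: 00000, 00000, 11101, 00100, 00000, 11111
Majority votes: 001001

001001


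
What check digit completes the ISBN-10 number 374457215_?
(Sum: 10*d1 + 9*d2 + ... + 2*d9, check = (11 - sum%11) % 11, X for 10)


Weighted sum: 239
239 mod 11 = 8

Check digit: 3


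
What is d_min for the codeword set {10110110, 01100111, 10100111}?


Comparing all pairs, minimum distance: 2
Can detect 1 errors, correct 0 errors

2


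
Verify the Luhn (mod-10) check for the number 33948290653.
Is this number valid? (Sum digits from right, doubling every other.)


Luhn sum = 57
57 mod 10 = 7

Invalid (Luhn sum mod 10 = 7)


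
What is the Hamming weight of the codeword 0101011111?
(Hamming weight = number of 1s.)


Counting 1s in 0101011111

7


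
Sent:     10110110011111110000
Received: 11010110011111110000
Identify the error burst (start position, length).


XOR: 01100000000000000000

Burst at position 1, length 2


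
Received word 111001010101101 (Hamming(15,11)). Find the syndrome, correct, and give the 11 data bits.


Syndrome = 10: error at position 10

Data: 10100001101 (corrected bit 10)


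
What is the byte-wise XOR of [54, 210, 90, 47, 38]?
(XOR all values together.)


XOR chain: 54 ^ 210 ^ 90 ^ 47 ^ 38 = 183

183


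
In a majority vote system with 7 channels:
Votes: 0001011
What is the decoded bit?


Ones: 3 out of 7
Threshold: 4

0 (3/7 voted 1)


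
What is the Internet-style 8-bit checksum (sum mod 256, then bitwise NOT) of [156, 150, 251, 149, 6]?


Sum = 712 mod 256 = 200
Complement = 55

55


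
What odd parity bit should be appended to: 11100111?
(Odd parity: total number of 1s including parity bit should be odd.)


Number of 1s in data: 6
Parity bit: 1

1


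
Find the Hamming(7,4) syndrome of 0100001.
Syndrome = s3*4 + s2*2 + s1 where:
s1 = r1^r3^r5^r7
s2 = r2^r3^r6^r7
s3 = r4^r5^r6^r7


s1=1, s2=0, s3=1

Syndrome = 5 (error at position 5)


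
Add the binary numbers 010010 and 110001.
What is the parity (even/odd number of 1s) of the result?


010010 = 18
110001 = 49
Sum = 67 = 1000011
1s count = 3

odd parity (3 ones in 1000011)


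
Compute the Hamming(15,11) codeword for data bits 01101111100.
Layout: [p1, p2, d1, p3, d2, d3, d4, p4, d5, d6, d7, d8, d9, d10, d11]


Parity bits: p1=0, p2=1, p3=0, p4=1

010011011111100


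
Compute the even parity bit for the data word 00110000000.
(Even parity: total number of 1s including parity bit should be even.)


Number of 1s in data: 2
Parity bit: 0

0


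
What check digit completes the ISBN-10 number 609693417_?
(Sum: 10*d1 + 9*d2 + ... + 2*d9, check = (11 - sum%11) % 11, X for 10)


Weighted sum: 276
276 mod 11 = 1

Check digit: X


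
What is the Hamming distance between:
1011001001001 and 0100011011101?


XOR: 1111010010100
Count of 1s: 7

7


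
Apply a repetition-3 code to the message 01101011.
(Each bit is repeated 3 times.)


Each bit -> 3 copies

000111111000111000111111


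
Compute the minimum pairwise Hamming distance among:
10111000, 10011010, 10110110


Comparing all pairs, minimum distance: 2
Can detect 1 errors, correct 0 errors

2


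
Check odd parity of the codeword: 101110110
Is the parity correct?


Number of 1s: 6

No, parity error (6 ones)


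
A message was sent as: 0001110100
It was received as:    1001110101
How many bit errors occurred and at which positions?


XOR: 1000000001

2 error(s) at position(s): 0, 9


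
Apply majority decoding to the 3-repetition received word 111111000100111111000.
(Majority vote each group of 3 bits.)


Groups: 111, 111, 000, 100, 111, 111, 000
Majority votes: 1100110

1100110


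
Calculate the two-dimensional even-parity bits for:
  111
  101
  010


Row parities: 101
Column parities: 000

Row P: 101, Col P: 000, Corner: 0


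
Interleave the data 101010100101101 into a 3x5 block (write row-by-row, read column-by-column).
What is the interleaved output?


Matrix:
  10101
  01001
  01101
Read columns: 100011101000111

100011101000111


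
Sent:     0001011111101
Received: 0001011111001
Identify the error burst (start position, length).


XOR: 0000000000100

Burst at position 10, length 1


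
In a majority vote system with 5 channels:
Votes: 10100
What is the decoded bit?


Ones: 2 out of 5
Threshold: 3

0 (2/5 voted 1)


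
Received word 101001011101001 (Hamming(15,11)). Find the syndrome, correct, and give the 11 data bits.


Syndrome = 12: error at position 12

Data: 10101100001 (corrected bit 12)


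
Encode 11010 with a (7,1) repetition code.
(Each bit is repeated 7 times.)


Each bit -> 7 copies

11111111111111000000011111110000000


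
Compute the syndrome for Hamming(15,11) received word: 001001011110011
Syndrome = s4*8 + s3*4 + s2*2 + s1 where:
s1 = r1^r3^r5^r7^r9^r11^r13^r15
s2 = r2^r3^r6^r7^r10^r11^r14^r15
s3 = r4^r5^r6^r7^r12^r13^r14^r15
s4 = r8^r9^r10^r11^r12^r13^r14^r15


s1=0, s2=0, s3=1, s4=0

Syndrome = 4 (error at position 4)


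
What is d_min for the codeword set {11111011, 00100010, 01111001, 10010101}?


Comparing all pairs, minimum distance: 2
Can detect 1 errors, correct 0 errors

2


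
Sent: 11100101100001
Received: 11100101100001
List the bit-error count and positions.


XOR: 00000000000000

0 errors (received matches sent)


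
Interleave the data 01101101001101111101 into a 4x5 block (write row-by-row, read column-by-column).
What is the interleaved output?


Matrix:
  01101
  10100
  11011
  11101
Read columns: 01111011110100101011

01111011110100101011


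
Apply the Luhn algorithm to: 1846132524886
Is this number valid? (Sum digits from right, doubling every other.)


Luhn sum = 56
56 mod 10 = 6

Invalid (Luhn sum mod 10 = 6)


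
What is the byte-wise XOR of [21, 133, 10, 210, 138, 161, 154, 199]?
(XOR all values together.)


XOR chain: 21 ^ 133 ^ 10 ^ 210 ^ 138 ^ 161 ^ 154 ^ 199 = 62

62


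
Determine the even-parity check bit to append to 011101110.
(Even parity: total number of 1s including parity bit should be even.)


Number of 1s in data: 6
Parity bit: 0

0


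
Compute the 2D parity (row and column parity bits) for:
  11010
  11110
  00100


Row parities: 101
Column parities: 00000

Row P: 101, Col P: 00000, Corner: 0


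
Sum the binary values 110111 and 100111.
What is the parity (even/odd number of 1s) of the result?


110111 = 55
100111 = 39
Sum = 94 = 1011110
1s count = 5

odd parity (5 ones in 1011110)


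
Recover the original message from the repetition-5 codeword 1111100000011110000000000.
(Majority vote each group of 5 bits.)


Groups: 11111, 00000, 01111, 00000, 00000
Majority votes: 10100

10100


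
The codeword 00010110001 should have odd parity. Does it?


Number of 1s: 4

No, parity error (4 ones)


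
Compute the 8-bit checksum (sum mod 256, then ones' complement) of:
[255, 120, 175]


Sum = 550 mod 256 = 38
Complement = 217

217


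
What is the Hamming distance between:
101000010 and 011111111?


XOR: 110111101
Count of 1s: 7

7


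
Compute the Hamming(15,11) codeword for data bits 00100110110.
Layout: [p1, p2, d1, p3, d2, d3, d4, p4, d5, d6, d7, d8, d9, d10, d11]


Parity bits: p1=0, p2=0, p3=1, p4=0

000101000110110


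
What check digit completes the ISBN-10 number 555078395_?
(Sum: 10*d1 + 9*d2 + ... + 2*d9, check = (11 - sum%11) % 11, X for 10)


Weighted sum: 266
266 mod 11 = 2

Check digit: 9


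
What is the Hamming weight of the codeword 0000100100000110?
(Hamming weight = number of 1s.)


Counting 1s in 0000100100000110

4


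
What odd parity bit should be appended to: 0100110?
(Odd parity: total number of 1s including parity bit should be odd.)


Number of 1s in data: 3
Parity bit: 0

0


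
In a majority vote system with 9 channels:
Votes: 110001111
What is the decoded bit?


Ones: 6 out of 9
Threshold: 5

1 (6/9 voted 1)


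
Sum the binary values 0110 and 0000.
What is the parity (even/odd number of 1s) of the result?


0110 = 6
0000 = 0
Sum = 6 = 110
1s count = 2

even parity (2 ones in 110)


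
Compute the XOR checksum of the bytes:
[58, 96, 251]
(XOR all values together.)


XOR chain: 58 ^ 96 ^ 251 = 161

161


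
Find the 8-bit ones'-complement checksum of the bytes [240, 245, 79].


Sum = 564 mod 256 = 52
Complement = 203

203


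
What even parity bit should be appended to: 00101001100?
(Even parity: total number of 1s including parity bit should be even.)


Number of 1s in data: 4
Parity bit: 0

0


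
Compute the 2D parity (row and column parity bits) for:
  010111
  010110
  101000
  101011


Row parities: 0100
Column parities: 000010

Row P: 0100, Col P: 000010, Corner: 1


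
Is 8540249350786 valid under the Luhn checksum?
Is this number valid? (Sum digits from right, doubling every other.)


Luhn sum = 63
63 mod 10 = 3

Invalid (Luhn sum mod 10 = 3)


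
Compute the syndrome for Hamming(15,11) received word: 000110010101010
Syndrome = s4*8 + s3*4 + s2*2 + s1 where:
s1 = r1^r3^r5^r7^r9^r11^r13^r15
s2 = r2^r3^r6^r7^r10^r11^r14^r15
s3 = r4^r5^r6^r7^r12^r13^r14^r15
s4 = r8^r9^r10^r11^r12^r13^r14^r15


s1=1, s2=0, s3=0, s4=0

Syndrome = 1 (error at position 1)


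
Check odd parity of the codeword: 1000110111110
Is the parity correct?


Number of 1s: 8

No, parity error (8 ones)


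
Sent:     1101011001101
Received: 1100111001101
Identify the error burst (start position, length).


XOR: 0001100000000

Burst at position 3, length 2


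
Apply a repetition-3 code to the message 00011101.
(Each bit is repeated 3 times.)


Each bit -> 3 copies

000000000111111111000111


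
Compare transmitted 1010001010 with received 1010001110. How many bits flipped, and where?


XOR: 0000000100

1 error(s) at position(s): 7


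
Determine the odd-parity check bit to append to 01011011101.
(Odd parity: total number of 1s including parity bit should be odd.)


Number of 1s in data: 7
Parity bit: 0

0


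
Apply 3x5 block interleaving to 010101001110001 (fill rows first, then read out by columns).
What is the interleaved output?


Matrix:
  01010
  10011
  10001
Read columns: 011100000110011

011100000110011


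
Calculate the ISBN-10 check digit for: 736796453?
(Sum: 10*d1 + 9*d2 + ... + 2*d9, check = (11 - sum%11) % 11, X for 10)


Weighted sum: 315
315 mod 11 = 7

Check digit: 4


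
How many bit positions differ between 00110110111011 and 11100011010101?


XOR: 11010101101110
Count of 1s: 9

9


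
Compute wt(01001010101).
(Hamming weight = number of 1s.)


Counting 1s in 01001010101

5


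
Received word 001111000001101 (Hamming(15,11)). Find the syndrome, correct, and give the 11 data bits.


Syndrome = 10: error at position 10

Data: 11100101101 (corrected bit 10)


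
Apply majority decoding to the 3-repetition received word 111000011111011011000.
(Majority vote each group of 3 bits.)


Groups: 111, 000, 011, 111, 011, 011, 000
Majority votes: 1011110

1011110


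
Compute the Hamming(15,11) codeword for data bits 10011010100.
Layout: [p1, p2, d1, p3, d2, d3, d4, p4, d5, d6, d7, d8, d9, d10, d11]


Parity bits: p1=1, p2=1, p3=0, p4=1

111000111010100


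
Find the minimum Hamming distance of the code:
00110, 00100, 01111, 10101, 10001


Comparing all pairs, minimum distance: 1
Can detect 0 errors, correct 0 errors

1


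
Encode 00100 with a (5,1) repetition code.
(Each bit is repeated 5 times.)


Each bit -> 5 copies

0000000000111110000000000


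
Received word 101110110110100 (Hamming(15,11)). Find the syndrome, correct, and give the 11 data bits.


Syndrome = 0: no error detected

Data: 11010110100 (no errors)


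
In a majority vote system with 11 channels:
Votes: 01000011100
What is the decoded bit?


Ones: 4 out of 11
Threshold: 6

0 (4/11 voted 1)


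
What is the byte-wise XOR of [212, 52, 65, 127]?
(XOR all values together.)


XOR chain: 212 ^ 52 ^ 65 ^ 127 = 222

222


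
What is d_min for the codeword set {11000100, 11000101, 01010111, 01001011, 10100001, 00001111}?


Comparing all pairs, minimum distance: 1
Can detect 0 errors, correct 0 errors

1


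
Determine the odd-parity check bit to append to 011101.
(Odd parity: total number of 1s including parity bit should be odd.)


Number of 1s in data: 4
Parity bit: 1

1


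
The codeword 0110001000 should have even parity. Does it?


Number of 1s: 3

No, parity error (3 ones)


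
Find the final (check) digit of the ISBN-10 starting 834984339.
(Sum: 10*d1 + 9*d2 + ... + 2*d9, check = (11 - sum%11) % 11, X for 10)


Weighted sum: 309
309 mod 11 = 1

Check digit: X


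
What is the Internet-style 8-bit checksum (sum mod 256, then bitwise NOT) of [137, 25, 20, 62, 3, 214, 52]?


Sum = 513 mod 256 = 1
Complement = 254

254


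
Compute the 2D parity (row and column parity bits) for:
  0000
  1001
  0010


Row parities: 001
Column parities: 1011

Row P: 001, Col P: 1011, Corner: 1


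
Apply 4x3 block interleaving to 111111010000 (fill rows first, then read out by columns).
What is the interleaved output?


Matrix:
  111
  111
  010
  000
Read columns: 110011101100

110011101100


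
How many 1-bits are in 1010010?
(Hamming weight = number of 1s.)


Counting 1s in 1010010

3


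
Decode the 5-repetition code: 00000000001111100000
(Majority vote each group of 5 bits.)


Groups: 00000, 00000, 11111, 00000
Majority votes: 0010

0010


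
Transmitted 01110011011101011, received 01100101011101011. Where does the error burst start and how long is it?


XOR: 00010110000000000

Burst at position 3, length 4


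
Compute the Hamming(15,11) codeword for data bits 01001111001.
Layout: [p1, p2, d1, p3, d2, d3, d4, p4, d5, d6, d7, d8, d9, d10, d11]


Parity bits: p1=0, p2=1, p3=1, p4=1

010110011111001


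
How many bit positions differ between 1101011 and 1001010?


XOR: 0100001
Count of 1s: 2

2


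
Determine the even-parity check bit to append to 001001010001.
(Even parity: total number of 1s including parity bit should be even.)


Number of 1s in data: 4
Parity bit: 0

0


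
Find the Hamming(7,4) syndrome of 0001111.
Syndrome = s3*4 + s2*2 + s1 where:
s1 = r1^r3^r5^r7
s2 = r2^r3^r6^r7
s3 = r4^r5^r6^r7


s1=0, s2=0, s3=0

Syndrome = 0 (no error)


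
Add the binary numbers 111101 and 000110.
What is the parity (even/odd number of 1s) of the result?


111101 = 61
000110 = 6
Sum = 67 = 1000011
1s count = 3

odd parity (3 ones in 1000011)
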